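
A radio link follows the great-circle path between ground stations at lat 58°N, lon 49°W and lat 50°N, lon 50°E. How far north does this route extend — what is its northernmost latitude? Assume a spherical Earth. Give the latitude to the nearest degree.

≈ 65°N

The great circle lies in the plane with unit normal n̂ = (p₁ × p₂)/|p₁ × p₂|.
Here n̂_z ≈ +0.419; the vertex latitude is φ_max = arccos|n̂_z| ≈ 65.2°.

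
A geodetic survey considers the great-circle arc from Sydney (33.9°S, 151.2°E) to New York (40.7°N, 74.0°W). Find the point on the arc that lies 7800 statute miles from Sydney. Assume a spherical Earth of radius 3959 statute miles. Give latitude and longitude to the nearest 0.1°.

From cos δ = sin φ₁ sin φ₂ + cos φ₁ cos φ₂ cos Δλ, the central angle is δ ≈ 2.510 rad (143.8°). The total great-circle distance is δ·R ≈ 2.510 × 3959 ≈ 9937 mi, so the target fraction is f = 7800/9937 ≈ 0.785.
Interpolate at f ≈ 0.785 with slerp weights a = sin((1−f)δ)/sin δ ≈ 0.871, b = sin(fδ)/sin δ ≈ 1.560.
p = a·p₁ + b·p₂ ≈ (-0.307, -0.789, 0.532); φ = arcsin(p_z) ≈ 32.14°, λ = atan2(p_y, p_x) ≈ -111.27°.

≈ (32.1°N, 111.3°W)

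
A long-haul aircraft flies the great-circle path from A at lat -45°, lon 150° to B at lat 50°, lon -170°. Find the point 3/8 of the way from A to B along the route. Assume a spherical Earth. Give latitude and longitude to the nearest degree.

Write both endpoints as unit vectors p₁, p₂ with components (cos φ cos λ, cos φ sin λ, sin φ).
The central angle between the endpoints is δ = arccos(p₁·p₂) ≈ 1.766 rad (101.2°).
Interpolate at f = 3/8 with slerp weights a = sin((1−f)δ)/sin δ ≈ 0.910, b = sin(fδ)/sin δ ≈ 0.627.
p = a·p₁ + b·p₂ ≈ (-0.954, 0.252, -0.163); φ = arcsin(p_z) ≈ -9.41°, λ = atan2(p_y, p_x) ≈ 165.21°.

≈ lat -9°, lon 165°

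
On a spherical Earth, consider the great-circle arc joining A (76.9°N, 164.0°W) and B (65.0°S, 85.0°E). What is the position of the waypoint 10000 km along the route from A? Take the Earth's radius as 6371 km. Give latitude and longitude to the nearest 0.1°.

≈ (1.8°S, 114.2°E)

Write both endpoints as unit vectors p₁, p₂ with components (cos φ cos λ, cos φ sin λ, sin φ).
The central angle between the endpoints is δ = arccos(p₁·p₂) ≈ 2.731 rad (156.5°). The total great-circle distance is δ·R ≈ 2.731 × 6371 ≈ 17402 km, so the target fraction is f = 10000/17402 ≈ 0.575.
Interpolate at f ≈ 0.575 with slerp weights a = sin((1−f)δ)/sin δ ≈ 2.301, b = sin(fδ)/sin δ ≈ 2.508.
p = a·p₁ + b·p₂ ≈ (-0.409, 0.912, -0.032); φ = arcsin(p_z) ≈ -1.82°, λ = atan2(p_y, p_x) ≈ 114.15°.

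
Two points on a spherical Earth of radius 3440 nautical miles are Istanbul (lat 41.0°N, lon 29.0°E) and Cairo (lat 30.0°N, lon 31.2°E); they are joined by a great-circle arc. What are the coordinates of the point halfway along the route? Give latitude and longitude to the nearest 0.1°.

≈ lat 35.5°N, lon 30.2°E

The haversine formula gives a central angle δ ≈ 0.194 rad (11.1°) between the endpoints.
Interpolate at f = 1/2 with slerp weights a = sin((1−f)δ)/sin δ ≈ 0.502, b = sin(fδ)/sin δ ≈ 0.502.
p = a·p₁ + b·p₂ ≈ (0.704, 0.409, 0.581); φ = arcsin(p_z) ≈ 35.50°, λ = atan2(p_y, p_x) ≈ 30.18°.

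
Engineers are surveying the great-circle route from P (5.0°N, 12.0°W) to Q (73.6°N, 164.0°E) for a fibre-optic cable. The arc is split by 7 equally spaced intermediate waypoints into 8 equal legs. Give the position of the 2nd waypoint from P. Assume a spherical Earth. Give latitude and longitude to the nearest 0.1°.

Convert each endpoint to a unit vector on the sphere (x = cos φ cos λ, y = cos φ sin λ, z = sin φ).
The central angle between the endpoints is δ = arccos(p₁·p₂) ≈ 1.769 rad (101.4°).
Interpolate at f = 2/8 with slerp weights a = sin((1−f)δ)/sin δ ≈ 0.990, b = sin(fδ)/sin δ ≈ 0.437.
p = a·p₁ + b·p₂ ≈ (0.846, -0.171, 0.505); φ = arcsin(p_z) ≈ 30.33°, λ = atan2(p_y, p_x) ≈ -11.43°.

≈ (30.3°N, 11.4°W)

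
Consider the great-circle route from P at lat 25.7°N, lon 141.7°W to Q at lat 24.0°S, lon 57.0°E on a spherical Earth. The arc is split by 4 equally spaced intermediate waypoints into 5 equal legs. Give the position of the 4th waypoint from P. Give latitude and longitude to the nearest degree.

Convert each endpoint to a unit vector on the sphere (x = cos φ cos λ, y = cos φ sin λ, z = sin φ).
The central angle between the endpoints is δ = arccos(p₁·p₂) ≈ 2.844 rad (163.0°).
Interpolate at f = 4/5 with slerp weights a = sin((1−f)δ)/sin δ ≈ 1.838, b = sin(fδ)/sin δ ≈ 2.600.
p = a·p₁ + b·p₂ ≈ (-0.006, 0.965, -0.260); φ = arcsin(p_z) ≈ -15.09°, λ = atan2(p_y, p_x) ≈ 90.37°.

≈ lat 15°S, lon 90°E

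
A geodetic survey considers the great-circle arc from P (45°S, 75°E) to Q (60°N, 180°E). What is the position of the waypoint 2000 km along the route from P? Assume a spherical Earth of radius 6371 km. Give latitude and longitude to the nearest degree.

From cos δ = sin φ₁ sin φ₂ + cos φ₁ cos φ₂ cos Δλ, the central angle is δ ≈ 2.352 rad (134.7°). The total great-circle distance is δ·R ≈ 2.352 × 6371 ≈ 14982 km, so the target fraction is f = 2000/14982 ≈ 0.133.
Interpolate at f ≈ 0.133 with slerp weights a = sin((1−f)δ)/sin δ ≈ 1.257, b = sin(fδ)/sin δ ≈ 0.435.
p = a·p₁ + b·p₂ ≈ (0.013, 0.859, -0.512); φ = arcsin(p_z) ≈ -30.83°, λ = atan2(p_y, p_x) ≈ 89.15°.

≈ (31°S, 89°E)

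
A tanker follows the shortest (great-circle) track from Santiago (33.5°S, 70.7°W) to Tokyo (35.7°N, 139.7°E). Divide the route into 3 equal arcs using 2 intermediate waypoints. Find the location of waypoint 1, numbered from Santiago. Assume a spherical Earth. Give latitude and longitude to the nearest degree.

Write both endpoints as unit vectors p₁, p₂ with components (cos φ cos λ, cos φ sin λ, sin φ).
The central angle between the endpoints is δ = arccos(p₁·p₂) ≈ 2.705 rad (155.0°).
Interpolate at f = 1/3 with slerp weights a = sin((1−f)δ)/sin δ ≈ 2.301, b = sin(fδ)/sin δ ≈ 1.855.
p = a·p₁ + b·p₂ ≈ (-0.514, -0.837, -0.188); φ = arcsin(p_z) ≈ -10.82°, λ = atan2(p_y, p_x) ≈ -121.59°.

≈ 11°S, 122°W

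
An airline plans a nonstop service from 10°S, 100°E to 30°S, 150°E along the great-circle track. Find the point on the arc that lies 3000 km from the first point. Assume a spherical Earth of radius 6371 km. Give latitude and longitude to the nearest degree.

Write both endpoints as unit vectors p₁, p₂ with components (cos φ cos λ, cos φ sin λ, sin φ).
The central angle between the endpoints is δ = arccos(p₁·p₂) ≈ 0.883 rad (50.6°). The total great-circle distance is δ·R ≈ 0.883 × 6371 ≈ 5624 km, so the target fraction is f = 3000/5624 ≈ 0.533.
Interpolate at f ≈ 0.533 with slerp weights a = sin((1−f)δ)/sin δ ≈ 0.518, b = sin(fδ)/sin δ ≈ 0.587.
p = a·p₁ + b·p₂ ≈ (-0.529, 0.757, -0.384); φ = arcsin(p_z) ≈ -22.56°, λ = atan2(p_y, p_x) ≈ 124.95°.

≈ 23°S, 125°E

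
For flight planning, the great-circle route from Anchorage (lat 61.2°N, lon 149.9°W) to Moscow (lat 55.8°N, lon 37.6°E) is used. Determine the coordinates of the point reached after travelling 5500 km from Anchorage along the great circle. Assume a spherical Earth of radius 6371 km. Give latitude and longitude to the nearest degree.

Write both endpoints as unit vectors p₁, p₂ with components (cos φ cos λ, cos φ sin λ, sin φ).
The central angle between the endpoints is δ = arccos(p₁·p₂) ≈ 1.097 rad (62.9°). The total great-circle distance is δ·R ≈ 1.097 × 6371 ≈ 6989 km, so the target fraction is f = 5500/6989 ≈ 0.787.
Interpolate at f ≈ 0.787 with slerp weights a = sin((1−f)δ)/sin δ ≈ 0.260, b = sin(fδ)/sin δ ≈ 0.854.
p = a·p₁ + b·p₂ ≈ (0.272, 0.230, 0.934); φ = arcsin(p_z) ≈ 69.14°, λ = atan2(p_y, p_x) ≈ 40.23°.

≈ lat 69°N, lon 40°E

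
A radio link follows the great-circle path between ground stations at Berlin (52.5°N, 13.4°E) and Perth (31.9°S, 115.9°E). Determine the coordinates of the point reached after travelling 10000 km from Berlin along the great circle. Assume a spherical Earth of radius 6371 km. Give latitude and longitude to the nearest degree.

≈ 7°S, 94°E

The haversine formula gives a central angle δ ≈ 2.131 rad (122.1°) between the endpoints. The total great-circle distance is δ·R ≈ 2.131 × 6371 ≈ 13575 km, so the target fraction is f = 10000/13575 ≈ 0.737.
Interpolate at f ≈ 0.737 with slerp weights a = sin((1−f)δ)/sin δ ≈ 0.628, b = sin(fδ)/sin δ ≈ 1.180.
p = a·p₁ + b·p₂ ≈ (-0.066, 0.990, -0.125); φ = arcsin(p_z) ≈ -7.21°, λ = atan2(p_y, p_x) ≈ 93.80°.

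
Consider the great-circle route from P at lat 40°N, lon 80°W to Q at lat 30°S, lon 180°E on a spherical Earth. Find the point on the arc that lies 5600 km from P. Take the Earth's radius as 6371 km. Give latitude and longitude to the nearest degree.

≈ lat 13°N, lon 128°W

The haversine formula gives a central angle δ ≈ 2.023 rad (115.9°) between the endpoints. The total great-circle distance is δ·R ≈ 2.023 × 6371 ≈ 12886 km, so the target fraction is f = 5600/12886 ≈ 0.435.
Interpolate at f ≈ 0.435 with slerp weights a = sin((1−f)δ)/sin δ ≈ 1.012, b = sin(fδ)/sin δ ≈ 0.856.
p = a·p₁ + b·p₂ ≈ (-0.607, -0.763, 0.222); φ = arcsin(p_z) ≈ 12.84°, λ = atan2(p_y, p_x) ≈ -128.48°.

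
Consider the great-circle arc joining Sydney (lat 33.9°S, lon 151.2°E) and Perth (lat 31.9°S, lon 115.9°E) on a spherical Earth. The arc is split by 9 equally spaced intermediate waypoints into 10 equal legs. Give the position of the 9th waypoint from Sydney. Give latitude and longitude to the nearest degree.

Convert each endpoint to a unit vector on the sphere (x = cos φ cos λ, y = cos φ sin λ, z = sin φ).
The central angle between the endpoints is δ = arccos(p₁·p₂) ≈ 0.516 rad (29.6°).
Interpolate at f = 9/10 with slerp weights a = sin((1−f)δ)/sin δ ≈ 0.105, b = sin(fδ)/sin δ ≈ 0.908.
p = a·p₁ + b·p₂ ≈ (-0.413, 0.735, -0.538); φ = arcsin(p_z) ≈ -32.55°, λ = atan2(p_y, p_x) ≈ 119.31°.

≈ lat 33°S, lon 119°E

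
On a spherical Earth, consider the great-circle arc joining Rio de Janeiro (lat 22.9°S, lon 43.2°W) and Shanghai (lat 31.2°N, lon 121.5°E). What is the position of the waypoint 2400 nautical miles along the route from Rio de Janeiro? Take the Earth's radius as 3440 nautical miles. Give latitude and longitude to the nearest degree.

The haversine formula gives a central angle δ ≈ 2.864 rad (164.1°) between the endpoints. The total great-circle distance is δ·R ≈ 2.864 × 3440 ≈ 9851 nmi, so the target fraction is f = 2400/9851 ≈ 0.244.
Interpolate at f ≈ 0.244 with slerp weights a = sin((1−f)δ)/sin δ ≈ 3.017, b = sin(fδ)/sin δ ≈ 2.341.
p = a·p₁ + b·p₂ ≈ (0.980, -0.195, 0.039); φ = arcsin(p_z) ≈ 2.21°, λ = atan2(p_y, p_x) ≈ -11.28°.

≈ lat 2°N, lon 11°W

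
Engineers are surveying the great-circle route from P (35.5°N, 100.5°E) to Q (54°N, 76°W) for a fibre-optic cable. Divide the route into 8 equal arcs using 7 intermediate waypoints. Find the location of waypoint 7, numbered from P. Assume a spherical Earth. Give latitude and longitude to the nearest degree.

≈ (65°N, 75°W)

The haversine formula gives a central angle δ ≈ 1.579 rad (90.4°) between the endpoints.
Interpolate at f = 7/8 with slerp weights a = sin((1−f)δ)/sin δ ≈ 0.196, b = sin(fδ)/sin δ ≈ 0.982.
p = a·p₁ + b·p₂ ≈ (0.111, -0.403, 0.908); φ = arcsin(p_z) ≈ 65.29°, λ = atan2(p_y, p_x) ≈ -74.66°.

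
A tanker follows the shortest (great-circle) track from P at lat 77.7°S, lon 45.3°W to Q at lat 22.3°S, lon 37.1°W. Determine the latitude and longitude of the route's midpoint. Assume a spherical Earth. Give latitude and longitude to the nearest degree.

≈ lat 50°S, lon 39°W

Convert each endpoint to a unit vector on the sphere (x = cos φ cos λ, y = cos φ sin λ, z = sin φ).
The central angle between the endpoints is δ = arccos(p₁·p₂) ≈ 0.969 rad (55.5°).
Interpolate at f = 1/2 with slerp weights a = sin((1−f)δ)/sin δ ≈ 0.565, b = sin(fδ)/sin δ ≈ 0.565.
p = a·p₁ + b·p₂ ≈ (0.502, -0.401, -0.767); φ = arcsin(p_z) ≈ -50.04°, λ = atan2(p_y, p_x) ≈ -38.63°.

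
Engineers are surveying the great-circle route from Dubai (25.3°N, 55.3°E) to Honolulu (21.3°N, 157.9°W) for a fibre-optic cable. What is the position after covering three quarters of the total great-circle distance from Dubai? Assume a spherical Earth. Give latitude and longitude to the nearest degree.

Write both endpoints as unit vectors p₁, p₂ with components (cos φ cos λ, cos φ sin λ, sin φ).
The central angle between the endpoints is δ = arccos(p₁·p₂) ≈ 2.153 rad (123.3°).
Interpolate at f = 3/4 with slerp weights a = sin((1−f)δ)/sin δ ≈ 0.614, b = sin(fδ)/sin δ ≈ 1.196.
p = a·p₁ + b·p₂ ≈ (-0.717, 0.037, 0.697); φ = arcsin(p_z) ≈ 44.15°, λ = atan2(p_y, p_x) ≈ 177.06°.

≈ 44°N, 177°E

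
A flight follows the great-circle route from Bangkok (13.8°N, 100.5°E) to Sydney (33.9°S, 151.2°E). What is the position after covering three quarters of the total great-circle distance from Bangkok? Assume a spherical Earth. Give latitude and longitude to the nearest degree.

The haversine formula gives a central angle δ ≈ 1.184 rad (67.8°) between the endpoints.
Interpolate at f = 3/4 with slerp weights a = sin((1−f)δ)/sin δ ≈ 0.315, b = sin(fδ)/sin δ ≈ 0.838.
p = a·p₁ + b·p₂ ≈ (-0.665, 0.636, -0.392); φ = arcsin(p_z) ≈ -23.08°, λ = atan2(p_y, p_x) ≈ 136.29°.

≈ (23°S, 136°E)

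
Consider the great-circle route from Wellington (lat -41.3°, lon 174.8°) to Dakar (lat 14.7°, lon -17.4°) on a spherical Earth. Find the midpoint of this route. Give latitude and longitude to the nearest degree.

Write both endpoints as unit vectors p₁, p₂ with components (cos φ cos λ, cos φ sin λ, sin φ).
The central angle between the endpoints is δ = arccos(p₁·p₂) ≈ 2.642 rad (151.4°).
Interpolate at f = 1/2 with slerp weights a = sin((1−f)δ)/sin δ ≈ 2.022, b = sin(fδ)/sin δ ≈ 2.022.
p = a·p₁ + b·p₂ ≈ (0.354, -0.447, -0.822); φ = arcsin(p_z) ≈ -55.24°, λ = atan2(p_y, p_x) ≈ -51.67°.

≈ lat -55°, lon -52°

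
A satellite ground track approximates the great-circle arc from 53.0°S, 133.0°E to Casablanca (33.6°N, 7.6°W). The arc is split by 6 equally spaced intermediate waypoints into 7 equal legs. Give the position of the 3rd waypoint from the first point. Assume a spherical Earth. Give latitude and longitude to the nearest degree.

≈ 33°S, 46°E

Write both endpoints as unit vectors p₁, p₂ with components (cos φ cos λ, cos φ sin λ, sin φ).
The central angle between the endpoints is δ = arccos(p₁·p₂) ≈ 2.549 rad (146.0°).
Interpolate at f = 3/7 with slerp weights a = sin((1−f)δ)/sin δ ≈ 1.778, b = sin(fδ)/sin δ ≈ 1.589.
p = a·p₁ + b·p₂ ≈ (0.582, 0.608, -0.541); φ = arcsin(p_z) ≈ -32.74°, λ = atan2(p_y, p_x) ≈ 46.24°.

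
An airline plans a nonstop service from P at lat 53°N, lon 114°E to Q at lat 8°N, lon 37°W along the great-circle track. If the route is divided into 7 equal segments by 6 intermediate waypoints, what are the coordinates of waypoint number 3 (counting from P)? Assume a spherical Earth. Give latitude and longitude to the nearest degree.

≈ lat 66°N, lon 8°E

Convert each endpoint to a unit vector on the sphere (x = cos φ cos λ, y = cos φ sin λ, z = sin φ).
The central angle between the endpoints is δ = arccos(p₁·p₂) ≈ 1.993 rad (114.2°).
Interpolate at f = 3/7 with slerp weights a = sin((1−f)δ)/sin δ ≈ 0.996, b = sin(fδ)/sin δ ≈ 0.827.
p = a·p₁ + b·p₂ ≈ (0.410, 0.055, 0.910); φ = arcsin(p_z) ≈ 65.56°, λ = atan2(p_y, p_x) ≈ 7.60°.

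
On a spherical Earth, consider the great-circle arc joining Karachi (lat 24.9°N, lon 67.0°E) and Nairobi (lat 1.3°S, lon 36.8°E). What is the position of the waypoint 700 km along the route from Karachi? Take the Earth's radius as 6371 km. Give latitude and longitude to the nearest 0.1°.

≈ lat 21.0°N, lon 61.6°E

Write both endpoints as unit vectors p₁, p₂ with components (cos φ cos λ, cos φ sin λ, sin φ).
The central angle between the endpoints is δ = arccos(p₁·p₂) ≈ 0.685 rad (39.3°). The total great-circle distance is δ·R ≈ 0.685 × 6371 ≈ 4367 km, so the target fraction is f = 700/4367 ≈ 0.160.
Interpolate at f ≈ 0.160 with slerp weights a = sin((1−f)δ)/sin δ ≈ 0.860, b = sin(fδ)/sin δ ≈ 0.173.
p = a·p₁ + b·p₂ ≈ (0.443, 0.822, 0.358); φ = arcsin(p_z) ≈ 20.98°, λ = atan2(p_y, p_x) ≈ 61.65°.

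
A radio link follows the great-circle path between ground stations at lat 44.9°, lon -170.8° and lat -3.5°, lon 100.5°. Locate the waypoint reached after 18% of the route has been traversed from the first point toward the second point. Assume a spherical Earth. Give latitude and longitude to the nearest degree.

≈ lat 42°, lon 167°

Convert each endpoint to a unit vector on the sphere (x = cos φ cos λ, y = cos φ sin λ, z = sin φ).
The central angle between the endpoints is δ = arccos(p₁·p₂) ≈ 1.598 rad (91.6°).
Interpolate at f = 0.18 with slerp weights a = sin((1−f)δ)/sin δ ≈ 0.967, b = sin(fδ)/sin δ ≈ 0.284.
p = a·p₁ + b·p₂ ≈ (-0.727, 0.169, 0.665); φ = arcsin(p_z) ≈ 41.68°, λ = atan2(p_y, p_x) ≈ 166.92°.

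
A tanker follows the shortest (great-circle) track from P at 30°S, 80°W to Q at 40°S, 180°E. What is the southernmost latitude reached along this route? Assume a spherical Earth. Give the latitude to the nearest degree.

≈ 48°S

The great circle lies in the plane with unit normal n̂ = (p₁ × p₂)/|p₁ × p₂|.
Here n̂_z ≈ -0.668; the vertex latitude is φ_max = arccos|n̂_z| ≈ 48.1°.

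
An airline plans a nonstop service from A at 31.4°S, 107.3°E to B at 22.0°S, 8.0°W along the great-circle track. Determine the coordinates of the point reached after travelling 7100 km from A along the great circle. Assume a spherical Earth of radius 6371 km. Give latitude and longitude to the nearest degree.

≈ 40°S, 27°E

From cos δ = sin φ₁ sin φ₂ + cos φ₁ cos φ₂ cos Δλ, the central angle is δ ≈ 1.714 rad (98.2°). The total great-circle distance is δ·R ≈ 1.714 × 6371 ≈ 10922 km, so the target fraction is f = 7100/10922 ≈ 0.650.
Interpolate at f ≈ 0.650 with slerp weights a = sin((1−f)δ)/sin δ ≈ 0.570, b = sin(fδ)/sin δ ≈ 0.907.
p = a·p₁ + b·p₂ ≈ (0.688, 0.348, -0.637); φ = arcsin(p_z) ≈ -39.57°, λ = atan2(p_y, p_x) ≈ 26.82°.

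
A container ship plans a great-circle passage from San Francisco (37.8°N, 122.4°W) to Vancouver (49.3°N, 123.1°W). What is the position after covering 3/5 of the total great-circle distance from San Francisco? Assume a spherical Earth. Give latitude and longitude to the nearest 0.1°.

≈ (44.7°N, 122.8°W)

Convert each endpoint to a unit vector on the sphere (x = cos φ cos λ, y = cos φ sin λ, z = sin φ).
The central angle between the endpoints is δ = arccos(p₁·p₂) ≈ 0.201 rad (11.5°).
Interpolate at f = 3/5 with slerp weights a = sin((1−f)δ)/sin δ ≈ 0.402, b = sin(fδ)/sin δ ≈ 0.603.
p = a·p₁ + b·p₂ ≈ (-0.385, -0.598, 0.703); φ = arcsin(p_z) ≈ 44.70°, λ = atan2(p_y, p_x) ≈ -122.79°.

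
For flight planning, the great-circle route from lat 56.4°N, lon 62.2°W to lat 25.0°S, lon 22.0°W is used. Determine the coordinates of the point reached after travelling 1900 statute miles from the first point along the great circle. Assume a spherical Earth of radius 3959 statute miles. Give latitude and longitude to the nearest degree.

≈ lat 32°N, lon 44°W

Convert each endpoint to a unit vector on the sphere (x = cos φ cos λ, y = cos φ sin λ, z = sin φ).
The central angle between the endpoints is δ = arccos(p₁·p₂) ≈ 1.540 rad (88.2°). The total great-circle distance is δ·R ≈ 1.540 × 3959 ≈ 6096 mi, so the target fraction is f = 1900/6096 ≈ 0.312.
Interpolate at f ≈ 0.312 with slerp weights a = sin((1−f)δ)/sin δ ≈ 0.873, b = sin(fδ)/sin δ ≈ 0.462.
p = a·p₁ + b·p₂ ≈ (0.613, -0.584, 0.532); φ = arcsin(p_z) ≈ 32.12°, λ = atan2(p_y, p_x) ≈ -43.59°.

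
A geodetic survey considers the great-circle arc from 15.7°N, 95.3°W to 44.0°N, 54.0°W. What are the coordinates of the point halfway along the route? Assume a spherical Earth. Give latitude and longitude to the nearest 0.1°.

≈ 31.5°N, 77.8°W

Convert each endpoint to a unit vector on the sphere (x = cos φ cos λ, y = cos φ sin λ, z = sin φ).
The central angle between the endpoints is δ = arccos(p₁·p₂) ≈ 0.784 rad (44.9°).
Interpolate at f = 1/2 with slerp weights a = sin((1−f)δ)/sin δ ≈ 0.541, b = sin(fδ)/sin δ ≈ 0.541.
p = a·p₁ + b·p₂ ≈ (0.181, -0.833, 0.522); φ = arcsin(p_z) ≈ 31.48°, λ = atan2(p_y, p_x) ≈ -77.77°.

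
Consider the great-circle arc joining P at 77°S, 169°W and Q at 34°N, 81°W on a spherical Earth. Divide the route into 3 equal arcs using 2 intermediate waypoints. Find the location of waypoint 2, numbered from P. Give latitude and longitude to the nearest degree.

The haversine formula gives a central angle δ ≈ 2.139 rad (122.6°) between the endpoints.
Interpolate at f = 2/3 with slerp weights a = sin((1−f)δ)/sin δ ≈ 0.776, b = sin(fδ)/sin δ ≈ 1.174.
p = a·p₁ + b·p₂ ≈ (-0.019, -0.995, -0.100); φ = arcsin(p_z) ≈ -5.72°, λ = atan2(p_y, p_x) ≈ -91.10°.

≈ 6°S, 91°W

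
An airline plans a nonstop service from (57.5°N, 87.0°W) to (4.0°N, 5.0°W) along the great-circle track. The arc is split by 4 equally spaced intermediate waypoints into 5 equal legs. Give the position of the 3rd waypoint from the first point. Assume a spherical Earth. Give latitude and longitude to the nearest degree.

≈ (31°N, 25°W)

Convert each endpoint to a unit vector on the sphere (x = cos φ cos λ, y = cos φ sin λ, z = sin φ).
The central angle between the endpoints is δ = arccos(p₁·p₂) ≈ 1.437 rad (82.3°).
Interpolate at f = 3/5 with slerp weights a = sin((1−f)δ)/sin δ ≈ 0.549, b = sin(fδ)/sin δ ≈ 0.766.
p = a·p₁ + b·p₂ ≈ (0.777, -0.361, 0.516); φ = arcsin(p_z) ≈ 31.07°, λ = atan2(p_y, p_x) ≈ -24.92°.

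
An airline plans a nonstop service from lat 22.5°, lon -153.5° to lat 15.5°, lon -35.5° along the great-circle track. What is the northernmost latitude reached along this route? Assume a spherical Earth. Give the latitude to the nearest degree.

≈ 34°

The great circle lies in the plane with unit normal n̂ = (p₁ × p₂)/|p₁ × p₂|.
Here n̂_z ≈ +0.828; the vertex latitude is φ_max = arccos|n̂_z| ≈ 34.1°.
Check via Clairaut: cos φ_max = |cos φ₁| · sin C = cos(22.5°)·sin(63.7°) ≈ 0.828, again giving ≈ 34.1°.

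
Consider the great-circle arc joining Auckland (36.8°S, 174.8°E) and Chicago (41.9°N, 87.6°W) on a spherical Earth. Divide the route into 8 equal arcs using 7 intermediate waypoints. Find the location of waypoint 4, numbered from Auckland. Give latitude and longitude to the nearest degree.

Convert each endpoint to a unit vector on the sphere (x = cos φ cos λ, y = cos φ sin λ, z = sin φ).
The central angle between the endpoints is δ = arccos(p₁·p₂) ≈ 2.070 rad (118.6°).
Interpolate at f = 4/8 with slerp weights a = sin((1−f)δ)/sin δ ≈ 0.980, b = sin(fδ)/sin δ ≈ 0.980.
p = a·p₁ + b·p₂ ≈ (-0.751, -0.657, 0.067); φ = arcsin(p_z) ≈ 3.86°, λ = atan2(p_y, p_x) ≈ -138.79°.

≈ 4°N, 139°W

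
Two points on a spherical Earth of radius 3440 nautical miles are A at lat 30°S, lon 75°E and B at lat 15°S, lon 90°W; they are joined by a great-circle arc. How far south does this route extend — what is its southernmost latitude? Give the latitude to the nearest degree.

≈ 73°S

The great circle lies in the plane with unit normal n̂ = (p₁ × p₂)/|p₁ × p₂|.
Here n̂_z ≈ -0.295; the vertex latitude is φ_max = arccos|n̂_z| ≈ 72.9°.
Check via Clairaut: cos φ_max = |cos φ₁| · sin C = cos(30.0°)·sin(160.1°) ≈ 0.295, again giving ≈ 72.9°.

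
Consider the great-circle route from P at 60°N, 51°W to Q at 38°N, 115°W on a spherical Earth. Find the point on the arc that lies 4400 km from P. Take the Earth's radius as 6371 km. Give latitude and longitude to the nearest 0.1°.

≈ 42.2°N, 110.3°W

The haversine formula gives a central angle δ ≈ 0.787 rad (45.1°) between the endpoints. The total great-circle distance is δ·R ≈ 0.787 × 6371 ≈ 5015 km, so the target fraction is f = 4400/5015 ≈ 0.877.
Interpolate at f ≈ 0.877 with slerp weights a = sin((1−f)δ)/sin δ ≈ 0.136, b = sin(fδ)/sin δ ≈ 0.899.
p = a·p₁ + b·p₂ ≈ (-0.257, -0.695, 0.671); φ = arcsin(p_z) ≈ 42.18°, λ = atan2(p_y, p_x) ≈ -110.27°.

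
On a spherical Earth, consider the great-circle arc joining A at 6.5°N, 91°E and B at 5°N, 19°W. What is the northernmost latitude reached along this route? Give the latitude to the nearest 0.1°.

≈ 10.0°N

The great circle lies in the plane with unit normal n̂ = (p₁ × p₂)/|p₁ × p₂|.
Here n̂_z ≈ -0.985; the vertex latitude is φ_max = arccos|n̂_z| ≈ 10.0°.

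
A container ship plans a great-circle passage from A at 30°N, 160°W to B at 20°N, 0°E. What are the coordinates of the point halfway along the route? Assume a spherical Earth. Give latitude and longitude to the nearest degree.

≈ 69°N, 67°W

From cos δ = sin φ₁ sin φ₂ + cos φ₁ cos φ₂ cos Δλ, the central angle is δ ≈ 2.206 rad (126.4°).
Interpolate at f = 1/2 with slerp weights a = sin((1−f)δ)/sin δ ≈ 1.109, b = sin(fδ)/sin δ ≈ 1.109.
p = a·p₁ + b·p₂ ≈ (0.140, -0.329, 0.934); φ = arcsin(p_z) ≈ 69.08°, λ = atan2(p_y, p_x) ≈ -66.97°.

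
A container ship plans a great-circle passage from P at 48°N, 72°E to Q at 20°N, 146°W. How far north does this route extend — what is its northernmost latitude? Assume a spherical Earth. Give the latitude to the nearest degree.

The great circle lies in the plane with unit normal n̂ = (p₁ × p₂)/|p₁ × p₂|.
Here n̂_z ≈ +0.399; the vertex latitude is φ_max = arccos|n̂_z| ≈ 66.5°.

≈ 66°N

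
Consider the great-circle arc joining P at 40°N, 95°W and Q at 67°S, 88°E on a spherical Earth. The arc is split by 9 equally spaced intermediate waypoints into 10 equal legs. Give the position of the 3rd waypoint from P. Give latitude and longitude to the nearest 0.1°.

≈ 5.9°S, 96.9°W

Write both endpoints as unit vectors p₁, p₂ with components (cos φ cos λ, cos φ sin λ, sin φ).
The central angle between the endpoints is δ = arccos(p₁·p₂) ≈ 2.669 rad (152.9°).
Interpolate at f = 3/10 with slerp weights a = sin((1−f)δ)/sin δ ≈ 2.102, b = sin(fδ)/sin δ ≈ 1.579.
p = a·p₁ + b·p₂ ≈ (-0.119, -0.988, -0.102); φ = arcsin(p_z) ≈ -5.85°, λ = atan2(p_y, p_x) ≈ -96.86°.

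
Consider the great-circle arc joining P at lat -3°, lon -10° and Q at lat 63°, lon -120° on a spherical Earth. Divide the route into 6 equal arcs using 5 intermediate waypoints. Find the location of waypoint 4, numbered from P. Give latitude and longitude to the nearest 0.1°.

From cos δ = sin φ₁ sin φ₂ + cos φ₁ cos φ₂ cos Δλ, the central angle is δ ≈ 1.774 rad (101.6°).
Interpolate at f = 4/6 with slerp weights a = sin((1−f)δ)/sin δ ≈ 0.569, b = sin(fδ)/sin δ ≈ 0.945.
p = a·p₁ + b·p₂ ≈ (0.345, -0.470, 0.812); φ = arcsin(p_z) ≈ 54.31°, λ = atan2(p_y, p_x) ≈ -53.72°.

≈ lat 54.3°, lon -53.7°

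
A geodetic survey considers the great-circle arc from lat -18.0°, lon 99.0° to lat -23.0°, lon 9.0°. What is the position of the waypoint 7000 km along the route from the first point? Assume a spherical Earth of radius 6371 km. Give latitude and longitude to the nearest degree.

Write both endpoints as unit vectors p₁, p₂ with components (cos φ cos λ, cos φ sin λ, sin φ).
The central angle between the endpoints is δ = arccos(p₁·p₂) ≈ 1.450 rad (83.1°). The total great-circle distance is δ·R ≈ 1.450 × 6371 ≈ 9236 km, so the target fraction is f = 7000/9236 ≈ 0.758.
Interpolate at f ≈ 0.758 with slerp weights a = sin((1−f)δ)/sin δ ≈ 0.346, b = sin(fδ)/sin δ ≈ 0.897.
p = a·p₁ + b·p₂ ≈ (0.764, 0.455, -0.458); φ = arcsin(p_z) ≈ -27.23°, λ = atan2(p_y, p_x) ≈ 30.75°.

≈ lat -27°, lon 31°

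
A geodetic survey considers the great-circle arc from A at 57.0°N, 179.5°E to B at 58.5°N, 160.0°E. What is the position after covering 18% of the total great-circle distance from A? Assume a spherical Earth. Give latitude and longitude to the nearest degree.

≈ 57°N, 176°E

Convert each endpoint to a unit vector on the sphere (x = cos φ cos λ, y = cos φ sin λ, z = sin φ).
The central angle between the endpoints is δ = arccos(p₁·p₂) ≈ 0.183 rad (10.5°).
Interpolate at f = 0.18 with slerp weights a = sin((1−f)δ)/sin δ ≈ 0.822, b = sin(fδ)/sin δ ≈ 0.181.
p = a·p₁ + b·p₂ ≈ (-0.536, 0.036, 0.843); φ = arcsin(p_z) ≈ 57.49°, λ = atan2(p_y, p_x) ≈ 176.13°.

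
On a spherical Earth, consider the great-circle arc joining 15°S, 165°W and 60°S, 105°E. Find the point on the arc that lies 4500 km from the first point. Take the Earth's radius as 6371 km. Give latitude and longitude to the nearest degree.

≈ 47°S, 166°E

From cos δ = sin φ₁ sin φ₂ + cos φ₁ cos φ₂ cos Δλ, the central angle is δ ≈ 1.345 rad (77.0°). The total great-circle distance is δ·R ≈ 1.345 × 6371 ≈ 8567 km, so the target fraction is f = 4500/8567 ≈ 0.525.
Interpolate at f ≈ 0.525 with slerp weights a = sin((1−f)δ)/sin δ ≈ 0.611, b = sin(fδ)/sin δ ≈ 0.666.
p = a·p₁ + b·p₂ ≈ (-0.657, 0.169, -0.735); φ = arcsin(p_z) ≈ -47.31°, λ = atan2(p_y, p_x) ≈ 165.59°.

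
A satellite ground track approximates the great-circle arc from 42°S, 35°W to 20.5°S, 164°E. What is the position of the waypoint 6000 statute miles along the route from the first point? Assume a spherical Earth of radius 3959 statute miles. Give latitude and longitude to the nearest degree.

Write both endpoints as unit vectors p₁, p₂ with components (cos φ cos λ, cos φ sin λ, sin φ).
The central angle between the endpoints is δ = arccos(p₁·p₂) ≈ 2.008 rad (115.1°). The total great-circle distance is δ·R ≈ 2.008 × 3959 ≈ 7951 mi, so the target fraction is f = 6000/7951 ≈ 0.755.
Interpolate at f ≈ 0.755 with slerp weights a = sin((1−f)δ)/sin δ ≈ 0.522, b = sin(fδ)/sin δ ≈ 1.102.
p = a·p₁ + b·p₂ ≈ (-0.675, 0.062, -0.736); φ = arcsin(p_z) ≈ -47.36°, λ = atan2(p_y, p_x) ≈ 174.76°.

≈ 47°S, 175°E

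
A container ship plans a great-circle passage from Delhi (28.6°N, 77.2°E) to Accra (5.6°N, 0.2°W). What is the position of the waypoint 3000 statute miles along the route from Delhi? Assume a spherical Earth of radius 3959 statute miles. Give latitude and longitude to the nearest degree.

Convert each endpoint to a unit vector on the sphere (x = cos φ cos λ, y = cos φ sin λ, z = sin φ).
The central angle between the endpoints is δ = arccos(p₁·p₂) ≈ 1.331 rad (76.3°). The total great-circle distance is δ·R ≈ 1.331 × 3959 ≈ 5270 mi, so the target fraction is f = 3000/5270 ≈ 0.569.
Interpolate at f ≈ 0.569 with slerp weights a = sin((1−f)δ)/sin δ ≈ 0.558, b = sin(fδ)/sin δ ≈ 0.708.
p = a·p₁ + b·p₂ ≈ (0.813, 0.476, 0.336); φ = arcsin(p_z) ≈ 19.66°, λ = atan2(p_y, p_x) ≈ 30.34°.

≈ (20°N, 30°E)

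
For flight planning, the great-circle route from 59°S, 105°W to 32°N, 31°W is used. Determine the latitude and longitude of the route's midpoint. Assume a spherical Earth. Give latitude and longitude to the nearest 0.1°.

Write both endpoints as unit vectors p₁, p₂ with components (cos φ cos λ, cos φ sin λ, sin φ).
The central angle between the endpoints is δ = arccos(p₁·p₂) ≈ 1.911 rad (109.5°).
Interpolate at f = 1/2 with slerp weights a = sin((1−f)δ)/sin δ ≈ 0.866, b = sin(fδ)/sin δ ≈ 0.866.
p = a·p₁ + b·p₂ ≈ (0.514, -0.809, -0.284); φ = arcsin(p_z) ≈ -16.47°, λ = atan2(p_y, p_x) ≈ -57.57°.

≈ 16.5°S, 57.6°W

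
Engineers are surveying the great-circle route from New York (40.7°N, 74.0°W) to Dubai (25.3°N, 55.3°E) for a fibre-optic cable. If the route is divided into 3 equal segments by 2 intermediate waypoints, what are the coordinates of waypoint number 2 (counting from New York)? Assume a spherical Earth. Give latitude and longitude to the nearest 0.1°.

≈ 49.0°N, 25.8°E

Convert each endpoint to a unit vector on the sphere (x = cos φ cos λ, y = cos φ sin λ, z = sin φ).
The central angle between the endpoints is δ = arccos(p₁·p₂) ≈ 1.727 rad (98.9°).
Interpolate at f = 2/3 with slerp weights a = sin((1−f)δ)/sin δ ≈ 0.551, b = sin(fδ)/sin δ ≈ 0.925.
p = a·p₁ + b·p₂ ≈ (0.591, 0.286, 0.754); φ = arcsin(p_z) ≈ 48.98°, λ = atan2(p_y, p_x) ≈ 25.79°.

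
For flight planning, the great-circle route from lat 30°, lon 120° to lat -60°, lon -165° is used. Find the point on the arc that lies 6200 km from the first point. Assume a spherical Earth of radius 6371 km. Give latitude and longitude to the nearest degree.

Convert each endpoint to a unit vector on the sphere (x = cos φ cos λ, y = cos φ sin λ, z = sin φ).
The central angle between the endpoints is δ = arccos(p₁·p₂) ≈ 1.898 rad (108.7°). The total great-circle distance is δ·R ≈ 1.898 × 6371 ≈ 12089 km, so the target fraction is f = 6200/12089 ≈ 0.513.
Interpolate at f ≈ 0.513 with slerp weights a = sin((1−f)δ)/sin δ ≈ 0.843, b = sin(fδ)/sin δ ≈ 0.873.
p = a·p₁ + b·p₂ ≈ (-0.787, 0.519, -0.334); φ = arcsin(p_z) ≈ -19.54°, λ = atan2(p_y, p_x) ≈ 146.57°.

≈ lat -20°, lon 147°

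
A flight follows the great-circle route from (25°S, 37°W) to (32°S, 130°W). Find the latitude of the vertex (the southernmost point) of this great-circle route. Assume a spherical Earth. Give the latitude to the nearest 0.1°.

The great circle lies in the plane with unit normal n̂ = (p₁ × p₂)/|p₁ × p₂|.
Here n̂_z ≈ -0.781; the vertex latitude is φ_max = arccos|n̂_z| ≈ 38.7°.
Check via Clairaut: cos φ_max = |cos φ₁| · sin C = cos(25.0°)·sin(120.5°) ≈ 0.781, again giving ≈ 38.7°.

≈ 38.7°S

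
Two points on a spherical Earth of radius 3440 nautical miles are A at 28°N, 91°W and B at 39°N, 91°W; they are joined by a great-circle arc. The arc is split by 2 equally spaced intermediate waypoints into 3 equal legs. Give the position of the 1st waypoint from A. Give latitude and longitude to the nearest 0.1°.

≈ 31.7°N, 91.0°W

Convert each endpoint to a unit vector on the sphere (x = cos φ cos λ, y = cos φ sin λ, z = sin φ).
The central angle between the endpoints is δ = arccos(p₁·p₂) ≈ 0.192 rad (11.0°).
Interpolate at f = 1/3 with slerp weights a = sin((1−f)δ)/sin δ ≈ 0.669, b = sin(fδ)/sin δ ≈ 0.335.
p = a·p₁ + b·p₂ ≈ (-0.015, -0.851, 0.525); φ = arcsin(p_z) ≈ 31.67°, λ = atan2(p_y, p_x) ≈ -91.00°.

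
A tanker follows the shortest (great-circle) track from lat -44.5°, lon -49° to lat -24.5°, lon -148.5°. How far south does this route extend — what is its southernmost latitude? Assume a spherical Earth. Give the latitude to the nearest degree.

≈ -49°

The great circle lies in the plane with unit normal n̂ = (p₁ × p₂)/|p₁ × p₂|.
Here n̂_z ≈ -0.651; the vertex latitude is φ_max = arccos|n̂_z| ≈ 49.4°.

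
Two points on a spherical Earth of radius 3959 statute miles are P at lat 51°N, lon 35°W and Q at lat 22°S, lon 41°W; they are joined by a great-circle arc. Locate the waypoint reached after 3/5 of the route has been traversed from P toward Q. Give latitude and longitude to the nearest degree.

≈ lat 7°N, lon 39°W

The haversine formula gives a central angle δ ≈ 1.277 rad (73.2°) between the endpoints.
Interpolate at f = 3/5 with slerp weights a = sin((1−f)δ)/sin δ ≈ 0.511, b = sin(fδ)/sin δ ≈ 0.725.
p = a·p₁ + b·p₂ ≈ (0.770, -0.625, 0.126); φ = arcsin(p_z) ≈ 7.21°, λ = atan2(p_y, p_x) ≈ -39.06°.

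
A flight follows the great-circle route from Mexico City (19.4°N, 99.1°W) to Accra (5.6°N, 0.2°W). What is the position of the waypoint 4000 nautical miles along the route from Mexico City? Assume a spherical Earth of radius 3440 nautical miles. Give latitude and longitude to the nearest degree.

≈ (15°N, 29°W)

Write both endpoints as unit vectors p₁, p₂ with components (cos φ cos λ, cos φ sin λ, sin φ).
The central angle between the endpoints is δ = arccos(p₁·p₂) ≈ 1.684 rad (96.5°). The total great-circle distance is δ·R ≈ 1.684 × 3440 ≈ 5792 nmi, so the target fraction is f = 4000/5792 ≈ 0.691.
Interpolate at f ≈ 0.691 with slerp weights a = sin((1−f)δ)/sin δ ≈ 0.501, b = sin(fδ)/sin δ ≈ 0.924.
p = a·p₁ + b·p₂ ≈ (0.845, -0.470, 0.257); φ = arcsin(p_z) ≈ 14.87°, λ = atan2(p_y, p_x) ≈ -29.08°.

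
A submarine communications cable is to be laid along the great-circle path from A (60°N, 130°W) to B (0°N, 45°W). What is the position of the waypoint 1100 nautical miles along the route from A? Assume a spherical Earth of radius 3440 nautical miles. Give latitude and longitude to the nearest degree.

Convert each endpoint to a unit vector on the sphere (x = cos φ cos λ, y = cos φ sin λ, z = sin φ).
The central angle between the endpoints is δ = arccos(p₁·p₂) ≈ 1.527 rad (87.5°). The total great-circle distance is δ·R ≈ 1.527 × 3440 ≈ 5254 nmi, so the target fraction is f = 1100/5254 ≈ 0.209.
Interpolate at f ≈ 0.209 with slerp weights a = sin((1−f)δ)/sin δ ≈ 0.936, b = sin(fδ)/sin δ ≈ 0.315.
p = a·p₁ + b·p₂ ≈ (-0.078, -0.581, 0.810); φ = arcsin(p_z) ≈ 54.12°, λ = atan2(p_y, p_x) ≈ -97.67°.

≈ (54°N, 98°W)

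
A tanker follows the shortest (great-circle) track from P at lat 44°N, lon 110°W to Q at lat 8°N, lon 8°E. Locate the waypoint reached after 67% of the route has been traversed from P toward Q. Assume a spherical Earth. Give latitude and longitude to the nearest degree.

≈ lat 32°N, lon 18°W

Write both endpoints as unit vectors p₁, p₂ with components (cos φ cos λ, cos φ sin λ, sin φ).
The central angle between the endpoints is δ = arccos(p₁·p₂) ≈ 1.811 rad (103.8°).
Interpolate at f = 0.67 with slerp weights a = sin((1−f)δ)/sin δ ≈ 0.579, b = sin(fδ)/sin δ ≈ 0.964.
p = a·p₁ + b·p₂ ≈ (0.803, -0.259, 0.537); φ = arcsin(p_z) ≈ 32.45°, λ = atan2(p_y, p_x) ≈ -17.85°.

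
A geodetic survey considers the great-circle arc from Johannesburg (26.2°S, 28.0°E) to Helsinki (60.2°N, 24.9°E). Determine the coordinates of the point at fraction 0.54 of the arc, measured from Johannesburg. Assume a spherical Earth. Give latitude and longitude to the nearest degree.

≈ (20°N, 27°E)

The haversine formula gives a central angle δ ≈ 1.509 rad (86.4°) between the endpoints.
Interpolate at f = 0.54 with slerp weights a = sin((1−f)δ)/sin δ ≈ 0.641, b = sin(fδ)/sin δ ≈ 0.729.
p = a·p₁ + b·p₂ ≈ (0.836, 0.422, 0.350); φ = arcsin(p_z) ≈ 20.46°, λ = atan2(p_y, p_x) ≈ 26.80°.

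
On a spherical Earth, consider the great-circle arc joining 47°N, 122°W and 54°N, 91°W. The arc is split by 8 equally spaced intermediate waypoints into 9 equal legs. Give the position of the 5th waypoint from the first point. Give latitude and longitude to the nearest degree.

≈ 52°N, 106°W

Convert each endpoint to a unit vector on the sphere (x = cos φ cos λ, y = cos φ sin λ, z = sin φ).
The central angle between the endpoints is δ = arccos(p₁·p₂) ≈ 0.362 rad (20.7°).
Interpolate at f = 5/9 with slerp weights a = sin((1−f)δ)/sin δ ≈ 0.452, b = sin(fδ)/sin δ ≈ 0.564.
p = a·p₁ + b·p₂ ≈ (-0.169, -0.593, 0.787); φ = arcsin(p_z) ≈ 51.92°, λ = atan2(p_y, p_x) ≈ -105.93°.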